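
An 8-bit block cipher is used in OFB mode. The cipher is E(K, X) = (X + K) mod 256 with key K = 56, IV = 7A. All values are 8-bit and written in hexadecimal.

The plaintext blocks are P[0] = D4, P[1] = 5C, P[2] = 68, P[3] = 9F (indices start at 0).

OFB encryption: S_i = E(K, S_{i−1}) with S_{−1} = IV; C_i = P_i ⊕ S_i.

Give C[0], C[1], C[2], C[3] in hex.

C[0] = 04, C[1] = 7A, C[2] = 14, C[3] = 4D

C[0]: S = E(K, 7A) = D0; D4 ⊕ D0 = 04.
C[1]: S = E(K, D0) = 26; 5C ⊕ 26 = 7A.
C[2]: S = E(K, 26) = 7C; 68 ⊕ 7C = 14.
C[3]: S = E(K, 7C) = D2; 9F ⊕ D2 = 4D.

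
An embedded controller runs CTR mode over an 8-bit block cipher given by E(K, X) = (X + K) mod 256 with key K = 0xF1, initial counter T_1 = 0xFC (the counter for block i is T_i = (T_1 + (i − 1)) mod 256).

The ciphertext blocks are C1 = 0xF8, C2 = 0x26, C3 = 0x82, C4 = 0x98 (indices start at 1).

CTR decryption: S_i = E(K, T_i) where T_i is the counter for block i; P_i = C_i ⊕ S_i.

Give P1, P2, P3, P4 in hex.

P1: T = 0xFC, S = E(K, T) = 0xED; 0xF8 ⊕ 0xED = 0x15.
P2: T = 0xFD, S = E(K, T) = 0xEE; 0x26 ⊕ 0xEE = 0xC8.
P3: T = 0xFE, S = E(K, T) = 0xEF; 0x82 ⊕ 0xEF = 0x6D.
P4: T = 0xFF, S = E(K, T) = 0xF0; 0x98 ⊕ 0xF0 = 0x68.

P1 = 0x15, P2 = 0xC8, P3 = 0x6D, P4 = 0x68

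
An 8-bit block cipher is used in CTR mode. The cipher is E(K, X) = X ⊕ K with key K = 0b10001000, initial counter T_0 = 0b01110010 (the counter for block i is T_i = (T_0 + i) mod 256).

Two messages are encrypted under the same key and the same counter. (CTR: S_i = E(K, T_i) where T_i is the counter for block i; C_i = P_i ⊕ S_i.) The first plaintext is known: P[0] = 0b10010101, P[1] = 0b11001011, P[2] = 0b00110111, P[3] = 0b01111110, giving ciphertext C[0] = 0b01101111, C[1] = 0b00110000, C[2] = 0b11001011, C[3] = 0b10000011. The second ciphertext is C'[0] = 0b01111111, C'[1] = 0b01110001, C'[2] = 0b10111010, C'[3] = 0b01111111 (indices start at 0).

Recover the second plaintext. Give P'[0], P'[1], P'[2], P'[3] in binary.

In CTR with a reused counter, both messages share the same keystream S_i, so C_i ⊕ C'_i = P_i ⊕ P'_i and thus P'_i = P_i ⊕ C_i ⊕ C'_i.
P'[0]: 0b10010101 ⊕ 0b01101111 ⊕ 0b01111111 = 0b10000101.
P'[1]: 0b11001011 ⊕ 0b00110000 ⊕ 0b01110001 = 0b10001010.
P'[2]: 0b00110111 ⊕ 0b11001011 ⊕ 0b10111010 = 0b01000110.
P'[3]: 0b01111110 ⊕ 0b10000011 ⊕ 0b01111111 = 0b10000010.

P'[0] = 0b10000101, P'[1] = 0b10001010, P'[2] = 0b01000110, P'[3] = 0b10000010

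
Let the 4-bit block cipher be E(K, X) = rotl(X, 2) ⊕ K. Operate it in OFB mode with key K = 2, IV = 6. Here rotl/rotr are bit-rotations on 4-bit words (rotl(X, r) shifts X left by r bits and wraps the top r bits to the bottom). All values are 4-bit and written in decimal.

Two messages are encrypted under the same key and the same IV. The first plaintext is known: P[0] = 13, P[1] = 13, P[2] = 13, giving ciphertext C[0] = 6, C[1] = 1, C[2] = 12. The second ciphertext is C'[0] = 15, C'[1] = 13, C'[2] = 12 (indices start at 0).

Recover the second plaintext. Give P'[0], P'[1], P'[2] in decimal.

In OFB with a reused IV, both messages share the same keystream S_i, so C_i ⊕ C'_i = P_i ⊕ P'_i and thus P'_i = P_i ⊕ C_i ⊕ C'_i.
P'[0]: 13 ⊕ 6 ⊕ 15 = 4.
P'[1]: 13 ⊕ 1 ⊕ 13 = 1.
P'[2]: 13 ⊕ 12 ⊕ 12 = 13.

P'[0] = 4, P'[1] = 1, P'[2] = 13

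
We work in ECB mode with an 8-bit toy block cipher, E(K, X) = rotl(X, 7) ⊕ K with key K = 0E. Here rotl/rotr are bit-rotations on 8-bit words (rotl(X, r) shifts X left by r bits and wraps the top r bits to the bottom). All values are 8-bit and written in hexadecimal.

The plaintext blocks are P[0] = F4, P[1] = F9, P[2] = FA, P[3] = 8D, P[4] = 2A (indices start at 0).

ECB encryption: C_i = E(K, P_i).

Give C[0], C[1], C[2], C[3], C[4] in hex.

C[0]: E(K, F4) = 74.
C[1]: E(K, F9) = F2.
C[2]: E(K, FA) = 73.
C[3]: E(K, 8D) = C8.
C[4]: E(K, 2A) = 1B.

C[0] = 74, C[1] = F2, C[2] = 73, C[3] = C8, C[4] = 1B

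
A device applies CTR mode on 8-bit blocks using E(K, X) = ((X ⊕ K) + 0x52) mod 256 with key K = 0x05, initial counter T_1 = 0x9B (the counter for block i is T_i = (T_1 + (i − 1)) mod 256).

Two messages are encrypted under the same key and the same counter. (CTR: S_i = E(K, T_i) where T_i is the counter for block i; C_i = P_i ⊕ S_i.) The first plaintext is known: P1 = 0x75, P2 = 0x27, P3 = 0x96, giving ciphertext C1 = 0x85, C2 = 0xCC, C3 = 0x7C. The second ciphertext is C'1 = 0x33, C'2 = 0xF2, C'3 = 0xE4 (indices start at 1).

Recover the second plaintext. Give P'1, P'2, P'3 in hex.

P'1 = 0xC3, P'2 = 0x19, P'3 = 0x0E

In CTR with a reused counter, both messages share the same keystream S_i, so C_i ⊕ C'_i = P_i ⊕ P'_i and thus P'_i = P_i ⊕ C_i ⊕ C'_i.
P'1: 0x75 ⊕ 0x85 ⊕ 0x33 = 0xC3.
P'2: 0x27 ⊕ 0xCC ⊕ 0xF2 = 0x19.
P'3: 0x96 ⊕ 0x7C ⊕ 0xE4 = 0x0E.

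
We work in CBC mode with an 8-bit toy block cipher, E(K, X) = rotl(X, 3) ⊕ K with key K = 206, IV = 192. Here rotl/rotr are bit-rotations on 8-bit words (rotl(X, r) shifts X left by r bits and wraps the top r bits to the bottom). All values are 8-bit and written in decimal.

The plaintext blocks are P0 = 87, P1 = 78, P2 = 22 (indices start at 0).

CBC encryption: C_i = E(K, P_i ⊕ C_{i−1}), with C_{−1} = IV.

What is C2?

C0: P0 ⊕ 192 = 151; E(K, 151) = 114.
C1: P1 ⊕ 114 = 60; E(K, 60) = 47.
C2: P2 ⊕ 47 = 57; E(K, 57) = 7.

C2 = 7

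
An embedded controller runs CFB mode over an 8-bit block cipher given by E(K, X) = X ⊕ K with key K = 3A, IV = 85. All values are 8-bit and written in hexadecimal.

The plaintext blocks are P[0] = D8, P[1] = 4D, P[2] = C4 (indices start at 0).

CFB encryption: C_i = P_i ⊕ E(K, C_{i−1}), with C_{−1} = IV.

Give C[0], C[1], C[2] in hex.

C[0]: E(K, 85) = BF; D8 ⊕ BF = 67.
C[1]: E(K, 67) = 5D; 4D ⊕ 5D = 10.
C[2]: E(K, 10) = 2A; C4 ⊕ 2A = EE.

C[0] = 67, C[1] = 10, C[2] = EE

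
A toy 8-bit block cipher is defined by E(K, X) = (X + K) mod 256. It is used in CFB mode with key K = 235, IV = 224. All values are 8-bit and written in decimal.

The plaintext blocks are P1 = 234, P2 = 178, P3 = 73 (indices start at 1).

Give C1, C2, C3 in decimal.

C1 = 33, C2 = 190, C3 = 224

CFB encryption: C_i = P_i ⊕ E(K, C_{i−1}), with C_{0} = IV.
C1: E(K, 224) = 203; 234 ⊕ 203 = 33.
C2: E(K, 33) = 12; 178 ⊕ 12 = 190.
C3: E(K, 190) = 169; 73 ⊕ 169 = 224.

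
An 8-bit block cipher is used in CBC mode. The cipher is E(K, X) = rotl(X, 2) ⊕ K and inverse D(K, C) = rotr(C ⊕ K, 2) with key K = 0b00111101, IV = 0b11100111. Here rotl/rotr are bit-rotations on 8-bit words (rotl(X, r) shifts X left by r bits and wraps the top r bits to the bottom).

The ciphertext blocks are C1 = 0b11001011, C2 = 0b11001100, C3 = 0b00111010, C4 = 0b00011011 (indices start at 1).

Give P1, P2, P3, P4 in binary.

P1 = 0b01011010, P2 = 0b10110111, P3 = 0b00001101, P4 = 0b10110011

CBC decryption: P_i = D(K, C_i) ⊕ C_{i−1}, with C_{0} = IV.
P1: D(K, 0b11001011) = 0b10111101; 0b10111101 ⊕ 0b11100111 = 0b01011010.
P2: D(K, 0b11001100) = 0b01111100; 0b01111100 ⊕ 0b11001011 = 0b10110111.
P3: D(K, 0b00111010) = 0b11000001; 0b11000001 ⊕ 0b11001100 = 0b00001101.
P4: D(K, 0b00011011) = 0b10001001; 0b10001001 ⊕ 0b00111010 = 0b10110011.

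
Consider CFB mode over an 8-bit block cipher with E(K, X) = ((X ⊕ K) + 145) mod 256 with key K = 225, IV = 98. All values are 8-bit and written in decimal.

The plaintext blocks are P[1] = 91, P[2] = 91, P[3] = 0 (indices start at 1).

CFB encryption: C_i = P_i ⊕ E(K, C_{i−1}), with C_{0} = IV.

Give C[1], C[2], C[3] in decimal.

C[1]: E(K, 98) = 20; 91 ⊕ 20 = 79.
C[2]: E(K, 79) = 63; 91 ⊕ 63 = 100.
C[3]: E(K, 100) = 22; 0 ⊕ 22 = 22.

C[1] = 79, C[2] = 100, C[3] = 22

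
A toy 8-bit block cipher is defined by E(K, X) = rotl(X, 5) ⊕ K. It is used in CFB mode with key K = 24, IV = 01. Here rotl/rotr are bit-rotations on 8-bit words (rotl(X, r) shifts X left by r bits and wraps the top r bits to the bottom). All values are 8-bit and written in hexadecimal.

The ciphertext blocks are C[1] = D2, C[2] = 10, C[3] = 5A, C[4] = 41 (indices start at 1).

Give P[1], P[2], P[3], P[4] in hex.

P[1] = D6, P[2] = 6E, P[3] = 7C, P[4] = 2E

CFB decryption: P_i = C_i ⊕ E(K, C_{i−1}), with C_{0} = IV.
P[1]: E(K, 01) = 04; D2 ⊕ 04 = D6.
P[2]: E(K, D2) = 7E; 10 ⊕ 7E = 6E.
P[3]: E(K, 10) = 26; 5A ⊕ 26 = 7C.
P[4]: E(K, 5A) = 6F; 41 ⊕ 6F = 2E.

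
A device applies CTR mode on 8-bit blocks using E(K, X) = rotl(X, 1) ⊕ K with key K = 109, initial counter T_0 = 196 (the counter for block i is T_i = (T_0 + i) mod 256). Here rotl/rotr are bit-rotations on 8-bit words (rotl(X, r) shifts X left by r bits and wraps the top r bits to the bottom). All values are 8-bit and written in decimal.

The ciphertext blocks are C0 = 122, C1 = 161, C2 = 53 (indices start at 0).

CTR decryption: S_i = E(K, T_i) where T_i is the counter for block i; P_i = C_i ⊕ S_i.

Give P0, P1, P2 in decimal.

P0: T = 196, S = E(K, T) = 228; 122 ⊕ 228 = 158.
P1: T = 197, S = E(K, T) = 230; 161 ⊕ 230 = 71.
P2: T = 198, S = E(K, T) = 224; 53 ⊕ 224 = 213.

P0 = 158, P1 = 71, P2 = 213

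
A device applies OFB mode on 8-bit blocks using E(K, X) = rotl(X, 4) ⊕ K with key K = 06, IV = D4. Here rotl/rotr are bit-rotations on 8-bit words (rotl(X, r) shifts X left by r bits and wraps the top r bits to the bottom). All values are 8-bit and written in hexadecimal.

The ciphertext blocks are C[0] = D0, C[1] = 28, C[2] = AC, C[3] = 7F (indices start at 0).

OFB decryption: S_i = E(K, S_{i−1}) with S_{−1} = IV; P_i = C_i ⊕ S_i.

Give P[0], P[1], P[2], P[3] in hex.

P[0]: S = E(K, D4) = 4B; D0 ⊕ 4B = 9B.
P[1]: S = E(K, 4B) = B2; 28 ⊕ B2 = 9A.
P[2]: S = E(K, B2) = 2D; AC ⊕ 2D = 81.
P[3]: S = E(K, 2D) = D4; 7F ⊕ D4 = AB.

P[0] = 9B, P[1] = 9A, P[2] = 81, P[3] = AB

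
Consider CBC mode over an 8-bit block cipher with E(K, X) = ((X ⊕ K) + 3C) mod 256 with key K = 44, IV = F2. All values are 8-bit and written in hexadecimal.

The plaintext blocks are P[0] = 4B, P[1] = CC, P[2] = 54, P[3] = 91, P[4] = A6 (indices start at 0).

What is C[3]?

C[3] = 28

CBC encryption: C_i = E(K, P_i ⊕ C_{i−1}), with C_{−1} = IV.
C[0]: P[0] ⊕ F2 = B9; E(K, B9) = 39.
C[1]: P[1] ⊕ 39 = F5; E(K, F5) = ED.
C[2]: P[2] ⊕ ED = B9; E(K, B9) = 39.
C[3]: P[3] ⊕ 39 = A8; E(K, A8) = 28.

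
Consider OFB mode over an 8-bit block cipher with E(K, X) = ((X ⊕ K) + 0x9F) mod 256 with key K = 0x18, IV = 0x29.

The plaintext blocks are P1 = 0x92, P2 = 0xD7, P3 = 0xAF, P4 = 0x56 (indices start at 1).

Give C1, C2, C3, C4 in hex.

OFB encryption: S_i = E(K, S_{i−1}) with S_{0} = IV; C_i = P_i ⊕ S_i.
C1: S = E(K, 0x29) = 0xD0; 0x92 ⊕ 0xD0 = 0x42.
C2: S = E(K, 0xD0) = 0x67; 0xD7 ⊕ 0x67 = 0xB0.
C3: S = E(K, 0x67) = 0x1E; 0xAF ⊕ 0x1E = 0xB1.
C4: S = E(K, 0x1E) = 0xA5; 0x56 ⊕ 0xA5 = 0xF3.

C1 = 0x42, C2 = 0xB0, C3 = 0xB1, C4 = 0xF3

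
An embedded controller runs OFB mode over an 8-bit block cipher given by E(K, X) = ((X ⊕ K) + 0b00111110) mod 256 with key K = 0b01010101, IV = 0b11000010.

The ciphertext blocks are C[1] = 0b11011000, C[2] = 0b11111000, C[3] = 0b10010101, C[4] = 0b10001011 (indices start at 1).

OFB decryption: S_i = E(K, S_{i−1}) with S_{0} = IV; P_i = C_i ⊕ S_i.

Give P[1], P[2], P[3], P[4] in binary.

P[1]: S = E(K, 0b11000010) = 0b11010101; 0b11011000 ⊕ 0b11010101 = 0b00001101.
P[2]: S = E(K, 0b11010101) = 0b10111110; 0b11111000 ⊕ 0b10111110 = 0b01000110.
P[3]: S = E(K, 0b10111110) = 0b00101001; 0b10010101 ⊕ 0b00101001 = 0b10111100.
P[4]: S = E(K, 0b00101001) = 0b10111010; 0b10001011 ⊕ 0b10111010 = 0b00110001.

P[1] = 0b00001101, P[2] = 0b01000110, P[3] = 0b10111100, P[4] = 0b00110001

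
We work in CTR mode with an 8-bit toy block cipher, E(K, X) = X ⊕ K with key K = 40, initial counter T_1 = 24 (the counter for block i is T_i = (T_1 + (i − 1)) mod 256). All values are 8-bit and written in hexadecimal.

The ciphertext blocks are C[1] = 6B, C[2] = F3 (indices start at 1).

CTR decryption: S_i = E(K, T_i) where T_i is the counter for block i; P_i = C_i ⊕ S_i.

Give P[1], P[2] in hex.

P[1] = 0F, P[2] = 96

P[1]: T = 24, S = E(K, T) = 64; 6B ⊕ 64 = 0F.
P[2]: T = 25, S = E(K, T) = 65; F3 ⊕ 65 = 96.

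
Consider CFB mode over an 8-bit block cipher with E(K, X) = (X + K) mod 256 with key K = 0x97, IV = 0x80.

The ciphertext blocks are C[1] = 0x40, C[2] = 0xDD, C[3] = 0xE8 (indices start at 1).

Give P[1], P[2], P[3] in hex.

P[1] = 0x57, P[2] = 0x0A, P[3] = 0x9C

CFB decryption: P_i = C_i ⊕ E(K, C_{i−1}), with C_{0} = IV.
P[1]: E(K, 0x80) = 0x17; 0x40 ⊕ 0x17 = 0x57.
P[2]: E(K, 0x40) = 0xD7; 0xDD ⊕ 0xD7 = 0x0A.
P[3]: E(K, 0xDD) = 0x74; 0xE8 ⊕ 0x74 = 0x9C.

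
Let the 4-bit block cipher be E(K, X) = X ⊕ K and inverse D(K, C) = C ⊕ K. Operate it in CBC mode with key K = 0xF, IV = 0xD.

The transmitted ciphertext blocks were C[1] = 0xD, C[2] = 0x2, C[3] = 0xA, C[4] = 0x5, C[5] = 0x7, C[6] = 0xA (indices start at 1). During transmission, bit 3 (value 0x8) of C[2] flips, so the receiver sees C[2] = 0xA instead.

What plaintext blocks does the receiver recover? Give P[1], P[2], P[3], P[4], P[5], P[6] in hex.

CBC decryption: P_i = D(K, C_i) ⊕ C_{i−1}, with C_{0} = IV.
Only C[2] changed, to 0xA. In CBC, a change in C_i garbles P_i and flips the same bit in P_{i+1}. Decrypting the received ciphertext:
P[1]: D(K, 0xD) = 0x2; 0x2 ⊕ 0xD = 0xF.
P[2]: D(K, 0xA) = 0x5; 0x5 ⊕ 0xD = 0x8.
P[3]: D(K, 0xA) = 0x5; 0x5 ⊕ 0xA = 0xF.
P[4]: D(K, 0x5) = 0xA; 0xA ⊕ 0xA = 0x0.
P[5]: D(K, 0x7) = 0x8; 0x8 ⊕ 0x5 = 0xD.
P[6]: D(K, 0xA) = 0x5; 0x5 ⊕ 0x7 = 0x2.
Blocks that differ from the original plaintext: P[2], P[3].

P[1] = 0xF, P[2] = 0x8, P[3] = 0xF, P[4] = 0x0, P[5] = 0xD, P[6] = 0x2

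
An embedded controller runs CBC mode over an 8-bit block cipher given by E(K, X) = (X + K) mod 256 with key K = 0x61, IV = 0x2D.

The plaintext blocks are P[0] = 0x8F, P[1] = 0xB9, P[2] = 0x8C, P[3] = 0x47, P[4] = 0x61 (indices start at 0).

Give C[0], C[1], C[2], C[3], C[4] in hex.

CBC encryption: C_i = E(K, P_i ⊕ C_{i−1}), with C_{−1} = IV.
C[0]: P[0] ⊕ 0x2D = 0xA2; E(K, 0xA2) = 0x03.
C[1]: P[1] ⊕ 0x03 = 0xBA; E(K, 0xBA) = 0x1B.
C[2]: P[2] ⊕ 0x1B = 0x97; E(K, 0x97) = 0xF8.
C[3]: P[3] ⊕ 0xF8 = 0xBF; E(K, 0xBF) = 0x20.
C[4]: P[4] ⊕ 0x20 = 0x41; E(K, 0x41) = 0xA2.

C[0] = 0x03, C[1] = 0x1B, C[2] = 0xF8, C[3] = 0x20, C[4] = 0xA2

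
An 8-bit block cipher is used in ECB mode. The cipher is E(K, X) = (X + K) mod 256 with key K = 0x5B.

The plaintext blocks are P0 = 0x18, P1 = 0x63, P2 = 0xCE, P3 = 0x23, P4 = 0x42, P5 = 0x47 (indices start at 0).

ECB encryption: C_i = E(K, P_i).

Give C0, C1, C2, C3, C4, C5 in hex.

C0 = 0x73, C1 = 0xBE, C2 = 0x29, C3 = 0x7E, C4 = 0x9D, C5 = 0xA2

C0: E(K, 0x18) = 0x73.
C1: E(K, 0x63) = 0xBE.
C2: E(K, 0xCE) = 0x29.
C3: E(K, 0x23) = 0x7E.
C4: E(K, 0x42) = 0x9D.
C5: E(K, 0x47) = 0xA2.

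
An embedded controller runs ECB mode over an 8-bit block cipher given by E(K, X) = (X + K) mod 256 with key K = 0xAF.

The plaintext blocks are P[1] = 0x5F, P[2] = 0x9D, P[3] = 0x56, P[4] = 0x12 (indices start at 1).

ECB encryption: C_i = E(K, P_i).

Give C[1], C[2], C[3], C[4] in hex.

C[1]: E(K, 0x5F) = 0x0E.
C[2]: E(K, 0x9D) = 0x4C.
C[3]: E(K, 0x56) = 0x05.
C[4]: E(K, 0x12) = 0xC1.

C[1] = 0x0E, C[2] = 0x4C, C[3] = 0x05, C[4] = 0xC1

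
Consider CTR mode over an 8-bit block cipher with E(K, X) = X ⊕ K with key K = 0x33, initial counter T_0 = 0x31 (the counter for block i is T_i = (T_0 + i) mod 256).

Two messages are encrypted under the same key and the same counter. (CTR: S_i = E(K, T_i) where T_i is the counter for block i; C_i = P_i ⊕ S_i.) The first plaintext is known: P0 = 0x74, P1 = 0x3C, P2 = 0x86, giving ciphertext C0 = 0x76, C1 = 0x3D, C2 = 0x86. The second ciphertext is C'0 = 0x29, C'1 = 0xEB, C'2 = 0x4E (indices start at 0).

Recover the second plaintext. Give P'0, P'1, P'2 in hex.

In CTR with a reused counter, both messages share the same keystream S_i, so C_i ⊕ C'_i = P_i ⊕ P'_i and thus P'_i = P_i ⊕ C_i ⊕ C'_i.
P'0: 0x74 ⊕ 0x76 ⊕ 0x29 = 0x2B.
P'1: 0x3C ⊕ 0x3D ⊕ 0xEB = 0xEA.
P'2: 0x86 ⊕ 0x86 ⊕ 0x4E = 0x4E.

P'0 = 0x2B, P'1 = 0xEA, P'2 = 0x4E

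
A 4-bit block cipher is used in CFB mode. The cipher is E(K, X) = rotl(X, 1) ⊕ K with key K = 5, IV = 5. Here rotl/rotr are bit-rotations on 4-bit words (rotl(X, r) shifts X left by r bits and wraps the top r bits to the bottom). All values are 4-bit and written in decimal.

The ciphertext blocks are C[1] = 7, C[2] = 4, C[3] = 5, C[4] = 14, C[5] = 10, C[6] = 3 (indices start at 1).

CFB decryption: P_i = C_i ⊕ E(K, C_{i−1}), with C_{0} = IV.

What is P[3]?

P[3] = 8

P[3]: E(K, 4) = 13; 5 ⊕ 13 = 8.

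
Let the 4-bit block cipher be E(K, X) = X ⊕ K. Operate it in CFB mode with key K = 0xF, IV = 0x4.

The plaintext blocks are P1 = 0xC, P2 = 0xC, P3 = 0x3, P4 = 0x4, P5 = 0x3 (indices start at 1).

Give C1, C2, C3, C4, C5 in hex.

C1 = 0x7, C2 = 0x4, C3 = 0x8, C4 = 0x3, C5 = 0xF

CFB encryption: C_i = P_i ⊕ E(K, C_{i−1}), with C_{0} = IV.
C1: E(K, 0x4) = 0xB; 0xC ⊕ 0xB = 0x7.
C2: E(K, 0x7) = 0x8; 0xC ⊕ 0x8 = 0x4.
C3: E(K, 0x4) = 0xB; 0x3 ⊕ 0xB = 0x8.
C4: E(K, 0x8) = 0x7; 0x4 ⊕ 0x7 = 0x3.
C5: E(K, 0x3) = 0xC; 0x3 ⊕ 0xC = 0xF.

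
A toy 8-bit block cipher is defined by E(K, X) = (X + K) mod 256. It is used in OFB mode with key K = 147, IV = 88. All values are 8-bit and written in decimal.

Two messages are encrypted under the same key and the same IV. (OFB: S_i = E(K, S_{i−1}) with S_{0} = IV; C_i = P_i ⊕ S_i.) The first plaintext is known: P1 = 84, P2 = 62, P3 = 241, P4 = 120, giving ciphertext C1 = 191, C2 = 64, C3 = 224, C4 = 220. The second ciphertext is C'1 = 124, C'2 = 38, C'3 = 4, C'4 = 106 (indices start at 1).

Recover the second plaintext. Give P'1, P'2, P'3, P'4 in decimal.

P'1 = 151, P'2 = 88, P'3 = 21, P'4 = 206

In OFB with a reused IV, both messages share the same keystream S_i, so C_i ⊕ C'_i = P_i ⊕ P'_i and thus P'_i = P_i ⊕ C_i ⊕ C'_i.
P'1: 84 ⊕ 191 ⊕ 124 = 151.
P'2: 62 ⊕ 64 ⊕ 38 = 88.
P'3: 241 ⊕ 224 ⊕ 4 = 21.
P'4: 120 ⊕ 220 ⊕ 106 = 206.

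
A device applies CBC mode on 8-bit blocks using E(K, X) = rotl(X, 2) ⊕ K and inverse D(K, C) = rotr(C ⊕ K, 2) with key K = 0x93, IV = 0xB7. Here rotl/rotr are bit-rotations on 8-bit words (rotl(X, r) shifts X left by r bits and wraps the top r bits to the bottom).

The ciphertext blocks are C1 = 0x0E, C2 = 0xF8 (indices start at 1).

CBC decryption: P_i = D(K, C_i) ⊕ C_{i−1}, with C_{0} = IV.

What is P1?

P1 = 0xD0

P1: D(K, 0x0E) = 0x67; 0x67 ⊕ 0xB7 = 0xD0.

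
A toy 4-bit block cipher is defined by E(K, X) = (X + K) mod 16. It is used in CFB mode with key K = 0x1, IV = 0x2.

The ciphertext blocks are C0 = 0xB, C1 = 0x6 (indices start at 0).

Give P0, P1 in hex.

P0 = 0x8, P1 = 0xA

CFB decryption: P_i = C_i ⊕ E(K, C_{i−1}), with C_{−1} = IV.
P0: E(K, 0x2) = 0x3; 0xB ⊕ 0x3 = 0x8.
P1: E(K, 0xB) = 0xC; 0x6 ⊕ 0xC = 0xA.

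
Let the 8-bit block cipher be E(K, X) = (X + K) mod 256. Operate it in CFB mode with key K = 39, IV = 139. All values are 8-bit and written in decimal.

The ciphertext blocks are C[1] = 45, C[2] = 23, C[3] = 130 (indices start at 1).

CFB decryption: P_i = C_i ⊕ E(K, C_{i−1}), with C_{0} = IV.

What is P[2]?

P[2] = 67

P[2]: E(K, 45) = 84; 23 ⊕ 84 = 67.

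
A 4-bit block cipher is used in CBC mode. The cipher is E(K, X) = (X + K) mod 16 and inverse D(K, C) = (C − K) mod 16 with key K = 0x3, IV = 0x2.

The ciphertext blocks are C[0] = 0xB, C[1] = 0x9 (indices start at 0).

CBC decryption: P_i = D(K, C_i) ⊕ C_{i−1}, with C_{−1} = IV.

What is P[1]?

P[1] = 0xD

P[1]: D(K, 0x9) = 0x6; 0x6 ⊕ 0xB = 0xD.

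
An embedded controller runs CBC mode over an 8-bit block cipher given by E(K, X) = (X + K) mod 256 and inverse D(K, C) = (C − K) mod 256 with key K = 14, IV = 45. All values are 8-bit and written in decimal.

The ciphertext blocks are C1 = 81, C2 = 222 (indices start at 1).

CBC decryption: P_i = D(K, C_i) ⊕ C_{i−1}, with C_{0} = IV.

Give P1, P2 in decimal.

P1: D(K, 81) = 67; 67 ⊕ 45 = 110.
P2: D(K, 222) = 208; 208 ⊕ 81 = 129.

P1 = 110, P2 = 129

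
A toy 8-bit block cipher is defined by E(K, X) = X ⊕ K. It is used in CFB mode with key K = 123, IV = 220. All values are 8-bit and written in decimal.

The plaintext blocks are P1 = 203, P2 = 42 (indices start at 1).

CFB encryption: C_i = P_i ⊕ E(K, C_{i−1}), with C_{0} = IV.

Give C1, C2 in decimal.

C1: E(K, 220) = 167; 203 ⊕ 167 = 108.
C2: E(K, 108) = 23; 42 ⊕ 23 = 61.

C1 = 108, C2 = 61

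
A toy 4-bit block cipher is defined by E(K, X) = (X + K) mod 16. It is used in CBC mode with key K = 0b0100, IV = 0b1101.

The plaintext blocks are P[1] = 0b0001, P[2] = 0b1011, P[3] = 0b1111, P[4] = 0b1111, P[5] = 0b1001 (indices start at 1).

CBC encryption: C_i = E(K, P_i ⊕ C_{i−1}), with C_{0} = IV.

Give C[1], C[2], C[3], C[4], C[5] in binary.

C[1] = 0b0000, C[2] = 0b1111, C[3] = 0b0100, C[4] = 0b1111, C[5] = 0b1010

C[1]: P[1] ⊕ 0b1101 = 0b1100; E(K, 0b1100) = 0b0000.
C[2]: P[2] ⊕ 0b0000 = 0b1011; E(K, 0b1011) = 0b1111.
C[3]: P[3] ⊕ 0b1111 = 0b0000; E(K, 0b0000) = 0b0100.
C[4]: P[4] ⊕ 0b0100 = 0b1011; E(K, 0b1011) = 0b1111.
C[5]: P[5] ⊕ 0b1111 = 0b0110; E(K, 0b0110) = 0b1010.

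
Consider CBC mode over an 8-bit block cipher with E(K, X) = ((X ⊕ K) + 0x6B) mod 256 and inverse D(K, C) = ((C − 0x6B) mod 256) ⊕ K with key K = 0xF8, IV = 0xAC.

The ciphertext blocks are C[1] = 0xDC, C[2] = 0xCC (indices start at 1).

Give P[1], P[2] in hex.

P[1] = 0x25, P[2] = 0x45

CBC decryption: P_i = D(K, C_i) ⊕ C_{i−1}, with C_{0} = IV.
P[1]: D(K, 0xDC) = 0x89; 0x89 ⊕ 0xAC = 0x25.
P[2]: D(K, 0xCC) = 0x99; 0x99 ⊕ 0xDC = 0x45.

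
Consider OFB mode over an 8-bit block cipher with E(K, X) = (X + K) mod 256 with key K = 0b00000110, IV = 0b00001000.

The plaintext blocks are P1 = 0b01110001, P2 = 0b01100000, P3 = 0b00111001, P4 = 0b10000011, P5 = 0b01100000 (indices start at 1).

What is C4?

OFB encryption: S_i = E(K, S_{i−1}) with S_{0} = IV; C_i = P_i ⊕ S_i.
C1: S = E(K, 0b00001000) = 0b00001110; 0b01110001 ⊕ 0b00001110 = 0b01111111.
C2: S = E(K, 0b00001110) = 0b00010100; 0b01100000 ⊕ 0b00010100 = 0b01110100.
C3: S = E(K, 0b00010100) = 0b00011010; 0b00111001 ⊕ 0b00011010 = 0b00100011.
C4: S = E(K, 0b00011010) = 0b00100000; 0b10000011 ⊕ 0b00100000 = 0b10100011.

C4 = 0b10100011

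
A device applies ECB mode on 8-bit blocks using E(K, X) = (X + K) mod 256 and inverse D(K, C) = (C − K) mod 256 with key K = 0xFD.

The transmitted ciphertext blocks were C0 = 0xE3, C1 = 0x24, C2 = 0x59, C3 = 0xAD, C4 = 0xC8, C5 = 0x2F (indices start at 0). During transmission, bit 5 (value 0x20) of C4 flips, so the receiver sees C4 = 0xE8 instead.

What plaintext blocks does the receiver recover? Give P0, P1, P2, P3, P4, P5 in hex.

ECB decryption: P_i = D(K, C_i).
Only C4 changed, to 0xE8. In ECB, a change in C_i affects only P_i. Decrypting the received ciphertext:
P0: D(K, 0xE3) = 0xE6.
P1: D(K, 0x24) = 0x27.
P2: D(K, 0x59) = 0x5C.
P3: D(K, 0xAD) = 0xB0.
P4: D(K, 0xE8) = 0xEB.
P5: D(K, 0x2F) = 0x32.
Blocks that differ from the original plaintext: P4.

P0 = 0xE6, P1 = 0x27, P2 = 0x5C, P3 = 0xB0, P4 = 0xEB, P5 = 0x32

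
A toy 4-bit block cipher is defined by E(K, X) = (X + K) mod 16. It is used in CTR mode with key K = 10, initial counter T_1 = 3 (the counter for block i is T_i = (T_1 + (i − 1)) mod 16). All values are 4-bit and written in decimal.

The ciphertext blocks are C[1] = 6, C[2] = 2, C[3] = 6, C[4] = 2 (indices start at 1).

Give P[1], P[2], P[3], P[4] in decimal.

CTR decryption: S_i = E(K, T_i) where T_i is the counter for block i; P_i = C_i ⊕ S_i.
P[1]: T = 3, S = E(K, T) = 13; 6 ⊕ 13 = 11.
P[2]: T = 4, S = E(K, T) = 14; 2 ⊕ 14 = 12.
P[3]: T = 5, S = E(K, T) = 15; 6 ⊕ 15 = 9.
P[4]: T = 6, S = E(K, T) = 0; 2 ⊕ 0 = 2.

P[1] = 11, P[2] = 12, P[3] = 9, P[4] = 2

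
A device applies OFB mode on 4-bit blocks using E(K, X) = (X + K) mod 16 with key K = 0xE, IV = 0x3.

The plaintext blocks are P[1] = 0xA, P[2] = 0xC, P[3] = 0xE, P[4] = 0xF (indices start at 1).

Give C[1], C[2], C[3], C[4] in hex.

OFB encryption: S_i = E(K, S_{i−1}) with S_{0} = IV; C_i = P_i ⊕ S_i.
C[1]: S = E(K, 0x3) = 0x1; 0xA ⊕ 0x1 = 0xB.
C[2]: S = E(K, 0x1) = 0xF; 0xC ⊕ 0xF = 0x3.
C[3]: S = E(K, 0xF) = 0xD; 0xE ⊕ 0xD = 0x3.
C[4]: S = E(K, 0xD) = 0xB; 0xF ⊕ 0xB = 0x4.

C[1] = 0xB, C[2] = 0x3, C[3] = 0x3, C[4] = 0x4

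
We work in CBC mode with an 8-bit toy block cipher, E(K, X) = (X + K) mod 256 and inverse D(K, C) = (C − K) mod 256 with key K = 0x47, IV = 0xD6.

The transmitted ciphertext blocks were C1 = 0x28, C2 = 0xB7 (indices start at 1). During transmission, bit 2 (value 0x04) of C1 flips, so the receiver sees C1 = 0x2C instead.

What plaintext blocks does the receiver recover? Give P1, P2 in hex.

P1 = 0x33, P2 = 0x5C

CBC decryption: P_i = D(K, C_i) ⊕ C_{i−1}, with C_{0} = IV.
Only C1 changed, to 0x2C. In CBC, a change in C_i garbles P_i and flips the same bit in P_{i+1}. Decrypting the received ciphertext:
P1: D(K, 0x2C) = 0xE5; 0xE5 ⊕ 0xD6 = 0x33.
P2: D(K, 0xB7) = 0x70; 0x70 ⊕ 0x2C = 0x5C.
Blocks that differ from the original plaintext: P1, P2.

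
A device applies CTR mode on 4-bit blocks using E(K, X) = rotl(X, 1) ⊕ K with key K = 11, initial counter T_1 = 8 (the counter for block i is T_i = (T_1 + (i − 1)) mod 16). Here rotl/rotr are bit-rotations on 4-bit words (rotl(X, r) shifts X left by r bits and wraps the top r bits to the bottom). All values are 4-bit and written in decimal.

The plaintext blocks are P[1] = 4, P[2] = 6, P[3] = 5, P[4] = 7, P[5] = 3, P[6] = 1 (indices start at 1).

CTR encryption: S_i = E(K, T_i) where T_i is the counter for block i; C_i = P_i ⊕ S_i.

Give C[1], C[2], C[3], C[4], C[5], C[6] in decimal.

C[1] = 14, C[2] = 14, C[3] = 11, C[4] = 11, C[5] = 1, C[6] = 1

C[1]: T = 8, S = E(K, T) = 10; 4 ⊕ 10 = 14.
C[2]: T = 9, S = E(K, T) = 8; 6 ⊕ 8 = 14.
C[3]: T = 10, S = E(K, T) = 14; 5 ⊕ 14 = 11.
C[4]: T = 11, S = E(K, T) = 12; 7 ⊕ 12 = 11.
C[5]: T = 12, S = E(K, T) = 2; 3 ⊕ 2 = 1.
C[6]: T = 13, S = E(K, T) = 0; 1 ⊕ 0 = 1.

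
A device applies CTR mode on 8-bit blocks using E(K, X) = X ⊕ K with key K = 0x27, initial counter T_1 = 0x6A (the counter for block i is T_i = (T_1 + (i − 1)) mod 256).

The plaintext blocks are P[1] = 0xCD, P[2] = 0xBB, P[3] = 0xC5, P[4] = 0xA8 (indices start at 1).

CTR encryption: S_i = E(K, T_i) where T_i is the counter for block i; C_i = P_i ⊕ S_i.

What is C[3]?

C[3] = 0x8E

C[1]: T = 0x6A, S = E(K, T) = 0x4D; 0xCD ⊕ 0x4D = 0x80.
C[2]: T = 0x6B, S = E(K, T) = 0x4C; 0xBB ⊕ 0x4C = 0xF7.
C[3]: T = 0x6C, S = E(K, T) = 0x4B; 0xC5 ⊕ 0x4B = 0x8E.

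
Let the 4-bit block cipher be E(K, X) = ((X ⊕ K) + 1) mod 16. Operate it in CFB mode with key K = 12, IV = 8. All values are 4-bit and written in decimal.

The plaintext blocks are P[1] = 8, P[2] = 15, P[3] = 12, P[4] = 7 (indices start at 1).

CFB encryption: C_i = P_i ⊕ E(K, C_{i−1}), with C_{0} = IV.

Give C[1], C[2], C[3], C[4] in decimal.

C[1] = 13, C[2] = 13, C[3] = 14, C[4] = 4

C[1]: E(K, 8) = 5; 8 ⊕ 5 = 13.
C[2]: E(K, 13) = 2; 15 ⊕ 2 = 13.
C[3]: E(K, 13) = 2; 12 ⊕ 2 = 14.
C[4]: E(K, 14) = 3; 7 ⊕ 3 = 4.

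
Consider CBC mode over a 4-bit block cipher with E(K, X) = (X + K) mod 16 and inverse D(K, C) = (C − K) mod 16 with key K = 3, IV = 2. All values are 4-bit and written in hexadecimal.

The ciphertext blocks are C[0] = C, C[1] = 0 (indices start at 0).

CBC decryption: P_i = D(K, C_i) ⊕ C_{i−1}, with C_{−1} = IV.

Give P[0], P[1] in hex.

P[0]: D(K, C) = 9; 9 ⊕ 2 = B.
P[1]: D(K, 0) = D; D ⊕ C = 1.

P[0] = B, P[1] = 1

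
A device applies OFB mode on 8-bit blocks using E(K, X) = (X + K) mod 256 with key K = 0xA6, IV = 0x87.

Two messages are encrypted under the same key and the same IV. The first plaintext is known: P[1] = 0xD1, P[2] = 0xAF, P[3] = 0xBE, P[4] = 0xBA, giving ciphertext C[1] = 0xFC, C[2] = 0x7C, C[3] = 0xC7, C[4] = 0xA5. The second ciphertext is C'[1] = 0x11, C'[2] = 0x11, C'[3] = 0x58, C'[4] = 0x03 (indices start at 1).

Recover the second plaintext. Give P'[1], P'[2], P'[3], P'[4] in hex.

In OFB with a reused IV, both messages share the same keystream S_i, so C_i ⊕ C'_i = P_i ⊕ P'_i and thus P'_i = P_i ⊕ C_i ⊕ C'_i.
P'[1]: 0xD1 ⊕ 0xFC ⊕ 0x11 = 0x3C.
P'[2]: 0xAF ⊕ 0x7C ⊕ 0x11 = 0xC2.
P'[3]: 0xBE ⊕ 0xC7 ⊕ 0x58 = 0x21.
P'[4]: 0xBA ⊕ 0xA5 ⊕ 0x03 = 0x1C.

P'[1] = 0x3C, P'[2] = 0xC2, P'[3] = 0x21, P'[4] = 0x1C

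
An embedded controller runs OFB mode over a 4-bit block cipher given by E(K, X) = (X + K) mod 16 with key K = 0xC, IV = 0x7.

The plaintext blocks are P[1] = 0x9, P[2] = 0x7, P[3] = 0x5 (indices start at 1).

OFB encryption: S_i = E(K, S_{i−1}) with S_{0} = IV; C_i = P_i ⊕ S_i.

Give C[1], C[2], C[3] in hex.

C[1]: S = E(K, 0x7) = 0x3; 0x9 ⊕ 0x3 = 0xA.
C[2]: S = E(K, 0x3) = 0xF; 0x7 ⊕ 0xF = 0x8.
C[3]: S = E(K, 0xF) = 0xB; 0x5 ⊕ 0xB = 0xE.

C[1] = 0xA, C[2] = 0x8, C[3] = 0xE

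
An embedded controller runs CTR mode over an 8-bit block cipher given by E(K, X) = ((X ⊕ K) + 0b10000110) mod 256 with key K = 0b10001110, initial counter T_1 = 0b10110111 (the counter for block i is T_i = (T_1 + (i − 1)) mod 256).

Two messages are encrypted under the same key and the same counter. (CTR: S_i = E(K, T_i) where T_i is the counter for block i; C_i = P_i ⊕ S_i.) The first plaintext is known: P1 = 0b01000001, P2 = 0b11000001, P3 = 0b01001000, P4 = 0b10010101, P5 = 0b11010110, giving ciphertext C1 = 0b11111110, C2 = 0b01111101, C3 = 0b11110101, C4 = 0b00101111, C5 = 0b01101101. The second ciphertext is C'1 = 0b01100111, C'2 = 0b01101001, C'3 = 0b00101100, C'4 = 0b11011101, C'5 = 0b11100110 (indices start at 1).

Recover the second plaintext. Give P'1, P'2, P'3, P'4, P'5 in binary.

In CTR with a reused counter, both messages share the same keystream S_i, so C_i ⊕ C'_i = P_i ⊕ P'_i and thus P'_i = P_i ⊕ C_i ⊕ C'_i.
P'1: 0b01000001 ⊕ 0b11111110 ⊕ 0b01100111 = 0b11011000.
P'2: 0b11000001 ⊕ 0b01111101 ⊕ 0b01101001 = 0b11010101.
P'3: 0b01001000 ⊕ 0b11110101 ⊕ 0b00101100 = 0b10010001.
P'4: 0b10010101 ⊕ 0b00101111 ⊕ 0b11011101 = 0b01100111.
P'5: 0b11010110 ⊕ 0b01101101 ⊕ 0b11100110 = 0b01011101.

P'1 = 0b11011000, P'2 = 0b11010101, P'3 = 0b10010001, P'4 = 0b01100111, P'5 = 0b01011101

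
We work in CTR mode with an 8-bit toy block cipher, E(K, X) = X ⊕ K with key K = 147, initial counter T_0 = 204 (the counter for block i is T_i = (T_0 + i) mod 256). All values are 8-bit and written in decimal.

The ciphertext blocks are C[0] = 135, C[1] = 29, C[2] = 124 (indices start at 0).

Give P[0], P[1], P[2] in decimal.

CTR decryption: S_i = E(K, T_i) where T_i is the counter for block i; P_i = C_i ⊕ S_i.
P[0]: T = 204, S = E(K, T) = 95; 135 ⊕ 95 = 216.
P[1]: T = 205, S = E(K, T) = 94; 29 ⊕ 94 = 67.
P[2]: T = 206, S = E(K, T) = 93; 124 ⊕ 93 = 33.

P[0] = 216, P[1] = 67, P[2] = 33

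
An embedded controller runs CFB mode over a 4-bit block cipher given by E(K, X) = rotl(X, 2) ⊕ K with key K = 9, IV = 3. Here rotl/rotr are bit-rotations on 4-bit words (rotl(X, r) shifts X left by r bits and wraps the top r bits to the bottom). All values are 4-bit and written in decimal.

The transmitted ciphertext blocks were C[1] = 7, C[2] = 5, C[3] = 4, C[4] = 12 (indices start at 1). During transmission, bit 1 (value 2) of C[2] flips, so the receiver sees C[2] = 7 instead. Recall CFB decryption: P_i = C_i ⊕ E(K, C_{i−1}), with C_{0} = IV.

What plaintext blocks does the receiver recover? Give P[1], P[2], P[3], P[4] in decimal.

P[1] = 2, P[2] = 3, P[3] = 0, P[4] = 4

Only C[2] changed, to 7. In CFB, a change in C_i flips the same bit in P_i and garbles P_{i+1}. Decrypting the received ciphertext:
P[1]: E(K, 3) = 5; 7 ⊕ 5 = 2.
P[2]: E(K, 7) = 4; 7 ⊕ 4 = 3.
P[3]: E(K, 7) = 4; 4 ⊕ 4 = 0.
P[4]: E(K, 4) = 8; 12 ⊕ 8 = 4.
Blocks that differ from the original plaintext: P[2], P[3].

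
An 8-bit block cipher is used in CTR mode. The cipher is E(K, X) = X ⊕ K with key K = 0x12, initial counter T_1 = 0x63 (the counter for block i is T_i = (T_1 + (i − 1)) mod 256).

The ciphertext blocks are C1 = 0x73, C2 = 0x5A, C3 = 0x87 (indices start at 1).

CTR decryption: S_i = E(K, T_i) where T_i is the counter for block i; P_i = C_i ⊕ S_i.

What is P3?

P3: T = 0x65, S = E(K, T) = 0x77; 0x87 ⊕ 0x77 = 0xF0.

P3 = 0xF0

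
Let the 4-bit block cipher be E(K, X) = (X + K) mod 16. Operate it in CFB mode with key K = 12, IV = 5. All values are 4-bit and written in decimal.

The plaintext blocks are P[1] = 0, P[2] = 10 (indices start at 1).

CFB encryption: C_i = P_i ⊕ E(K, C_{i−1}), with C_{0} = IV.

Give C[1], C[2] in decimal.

C[1]: E(K, 5) = 1; 0 ⊕ 1 = 1.
C[2]: E(K, 1) = 13; 10 ⊕ 13 = 7.

C[1] = 1, C[2] = 7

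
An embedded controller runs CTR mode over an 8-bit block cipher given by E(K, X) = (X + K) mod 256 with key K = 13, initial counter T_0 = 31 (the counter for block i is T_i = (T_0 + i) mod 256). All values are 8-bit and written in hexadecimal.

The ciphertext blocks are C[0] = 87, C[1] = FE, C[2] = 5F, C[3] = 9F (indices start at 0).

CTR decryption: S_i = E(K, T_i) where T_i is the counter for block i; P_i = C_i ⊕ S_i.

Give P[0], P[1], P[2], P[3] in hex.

P[0]: T = 31, S = E(K, T) = 44; 87 ⊕ 44 = C3.
P[1]: T = 32, S = E(K, T) = 45; FE ⊕ 45 = BB.
P[2]: T = 33, S = E(K, T) = 46; 5F ⊕ 46 = 19.
P[3]: T = 34, S = E(K, T) = 47; 9F ⊕ 47 = D8.

P[0] = C3, P[1] = BB, P[2] = 19, P[3] = D8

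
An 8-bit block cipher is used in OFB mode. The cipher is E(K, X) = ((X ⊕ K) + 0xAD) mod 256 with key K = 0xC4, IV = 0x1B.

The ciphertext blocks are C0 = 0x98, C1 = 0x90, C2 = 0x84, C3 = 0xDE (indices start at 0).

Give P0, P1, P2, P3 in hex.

OFB decryption: S_i = E(K, S_{i−1}) with S_{−1} = IV; P_i = C_i ⊕ S_i.
P0: S = E(K, 0x1B) = 0x8C; 0x98 ⊕ 0x8C = 0x14.
P1: S = E(K, 0x8C) = 0xF5; 0x90 ⊕ 0xF5 = 0x65.
P2: S = E(K, 0xF5) = 0xDE; 0x84 ⊕ 0xDE = 0x5A.
P3: S = E(K, 0xDE) = 0xC7; 0xDE ⊕ 0xC7 = 0x19.

P0 = 0x14, P1 = 0x65, P2 = 0x5A, P3 = 0x19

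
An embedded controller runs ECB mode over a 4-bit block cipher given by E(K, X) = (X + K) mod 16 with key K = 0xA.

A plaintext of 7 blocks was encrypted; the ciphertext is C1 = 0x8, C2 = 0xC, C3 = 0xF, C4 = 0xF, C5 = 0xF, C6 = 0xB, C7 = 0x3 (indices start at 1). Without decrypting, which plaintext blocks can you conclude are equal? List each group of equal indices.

P3 = P4 = P5

ECB encrypts each block independently with the same key, so equal ciphertext blocks imply equal plaintext blocks.
C3 = C4 = C5 = 0xF, so P3 = P4 = P5.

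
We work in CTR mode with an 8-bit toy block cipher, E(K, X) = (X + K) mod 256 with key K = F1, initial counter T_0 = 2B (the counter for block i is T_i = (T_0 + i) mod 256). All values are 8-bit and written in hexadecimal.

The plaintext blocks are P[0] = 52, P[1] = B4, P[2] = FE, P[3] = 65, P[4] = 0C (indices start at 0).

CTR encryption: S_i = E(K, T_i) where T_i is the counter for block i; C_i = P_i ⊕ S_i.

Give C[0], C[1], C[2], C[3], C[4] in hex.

C[0]: T = 2B, S = E(K, T) = 1C; 52 ⊕ 1C = 4E.
C[1]: T = 2C, S = E(K, T) = 1D; B4 ⊕ 1D = A9.
C[2]: T = 2D, S = E(K, T) = 1E; FE ⊕ 1E = E0.
C[3]: T = 2E, S = E(K, T) = 1F; 65 ⊕ 1F = 7A.
C[4]: T = 2F, S = E(K, T) = 20; 0C ⊕ 20 = 2C.

C[0] = 4E, C[1] = A9, C[2] = E0, C[3] = 7A, C[4] = 2C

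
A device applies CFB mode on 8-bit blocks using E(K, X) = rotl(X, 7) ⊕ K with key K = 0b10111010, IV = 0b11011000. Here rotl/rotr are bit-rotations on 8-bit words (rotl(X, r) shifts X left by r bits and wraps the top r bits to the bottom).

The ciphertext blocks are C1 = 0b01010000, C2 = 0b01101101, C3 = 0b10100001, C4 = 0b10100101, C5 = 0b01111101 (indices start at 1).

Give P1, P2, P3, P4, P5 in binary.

P1 = 0b10000110, P2 = 0b11111111, P3 = 0b10101101, P4 = 0b11001111, P5 = 0b00010101

CFB decryption: P_i = C_i ⊕ E(K, C_{i−1}), with C_{0} = IV.
P1: E(K, 0b11011000) = 0b11010110; 0b01010000 ⊕ 0b11010110 = 0b10000110.
P2: E(K, 0b01010000) = 0b10010010; 0b01101101 ⊕ 0b10010010 = 0b11111111.
P3: E(K, 0b01101101) = 0b00001100; 0b10100001 ⊕ 0b00001100 = 0b10101101.
P4: E(K, 0b10100001) = 0b01101010; 0b10100101 ⊕ 0b01101010 = 0b11001111.
P5: E(K, 0b10100101) = 0b01101000; 0b01111101 ⊕ 0b01101000 = 0b00010101.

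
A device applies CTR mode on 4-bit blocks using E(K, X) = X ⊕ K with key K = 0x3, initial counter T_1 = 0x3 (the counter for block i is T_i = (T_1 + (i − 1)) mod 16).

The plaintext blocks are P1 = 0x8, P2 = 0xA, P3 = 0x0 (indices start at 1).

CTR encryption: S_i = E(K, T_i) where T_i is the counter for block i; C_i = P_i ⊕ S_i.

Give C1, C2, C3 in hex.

C1 = 0x8, C2 = 0xD, C3 = 0x6

C1: T = 0x3, S = E(K, T) = 0x0; 0x8 ⊕ 0x0 = 0x8.
C2: T = 0x4, S = E(K, T) = 0x7; 0xA ⊕ 0x7 = 0xD.
C3: T = 0x5, S = E(K, T) = 0x6; 0x0 ⊕ 0x6 = 0x6.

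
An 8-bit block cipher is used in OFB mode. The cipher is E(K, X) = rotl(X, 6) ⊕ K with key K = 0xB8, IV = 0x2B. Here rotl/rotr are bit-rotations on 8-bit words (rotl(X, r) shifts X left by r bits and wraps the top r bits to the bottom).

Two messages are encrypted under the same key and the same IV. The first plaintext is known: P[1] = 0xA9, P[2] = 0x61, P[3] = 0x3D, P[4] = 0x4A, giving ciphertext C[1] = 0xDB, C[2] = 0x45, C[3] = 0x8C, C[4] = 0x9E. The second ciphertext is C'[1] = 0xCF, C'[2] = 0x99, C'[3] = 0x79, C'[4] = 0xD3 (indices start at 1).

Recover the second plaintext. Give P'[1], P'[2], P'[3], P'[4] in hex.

In OFB with a reused IV, both messages share the same keystream S_i, so C_i ⊕ C'_i = P_i ⊕ P'_i and thus P'_i = P_i ⊕ C_i ⊕ C'_i.
P'[1]: 0xA9 ⊕ 0xDB ⊕ 0xCF = 0xBD.
P'[2]: 0x61 ⊕ 0x45 ⊕ 0x99 = 0xBD.
P'[3]: 0x3D ⊕ 0x8C ⊕ 0x79 = 0xC8.
P'[4]: 0x4A ⊕ 0x9E ⊕ 0xD3 = 0x07.

P'[1] = 0xBD, P'[2] = 0xBD, P'[3] = 0xC8, P'[4] = 0x07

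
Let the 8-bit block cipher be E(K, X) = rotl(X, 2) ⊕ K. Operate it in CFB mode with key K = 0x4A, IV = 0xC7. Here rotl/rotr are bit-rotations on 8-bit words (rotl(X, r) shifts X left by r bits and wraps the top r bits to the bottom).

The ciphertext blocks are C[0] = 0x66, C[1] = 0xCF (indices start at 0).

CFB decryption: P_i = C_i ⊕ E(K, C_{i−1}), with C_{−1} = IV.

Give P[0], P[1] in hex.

P[0] = 0x33, P[1] = 0x1C

P[0]: E(K, 0xC7) = 0x55; 0x66 ⊕ 0x55 = 0x33.
P[1]: E(K, 0x66) = 0xD3; 0xCF ⊕ 0xD3 = 0x1C.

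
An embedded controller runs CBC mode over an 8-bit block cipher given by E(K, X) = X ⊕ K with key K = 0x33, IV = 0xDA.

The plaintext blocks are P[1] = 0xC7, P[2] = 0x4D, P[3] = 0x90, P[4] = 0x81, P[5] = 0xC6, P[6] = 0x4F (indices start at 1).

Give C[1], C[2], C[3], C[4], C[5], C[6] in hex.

CBC encryption: C_i = E(K, P_i ⊕ C_{i−1}), with C_{0} = IV.
C[1]: P[1] ⊕ 0xDA = 0x1D; E(K, 0x1D) = 0x2E.
C[2]: P[2] ⊕ 0x2E = 0x63; E(K, 0x63) = 0x50.
C[3]: P[3] ⊕ 0x50 = 0xC0; E(K, 0xC0) = 0xF3.
C[4]: P[4] ⊕ 0xF3 = 0x72; E(K, 0x72) = 0x41.
C[5]: P[5] ⊕ 0x41 = 0x87; E(K, 0x87) = 0xB4.
C[6]: P[6] ⊕ 0xB4 = 0xFB; E(K, 0xFB) = 0xC8.

C[1] = 0x2E, C[2] = 0x50, C[3] = 0xF3, C[4] = 0x41, C[5] = 0xB4, C[6] = 0xC8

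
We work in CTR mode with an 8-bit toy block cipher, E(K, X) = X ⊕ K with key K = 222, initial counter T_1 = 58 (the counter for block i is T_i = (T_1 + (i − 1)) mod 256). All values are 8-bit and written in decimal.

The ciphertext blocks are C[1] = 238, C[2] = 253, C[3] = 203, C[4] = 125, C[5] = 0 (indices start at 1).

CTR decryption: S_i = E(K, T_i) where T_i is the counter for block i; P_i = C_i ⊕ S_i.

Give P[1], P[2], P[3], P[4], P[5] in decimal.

P[1] = 10, P[2] = 24, P[3] = 41, P[4] = 158, P[5] = 224

P[1]: T = 58, S = E(K, T) = 228; 238 ⊕ 228 = 10.
P[2]: T = 59, S = E(K, T) = 229; 253 ⊕ 229 = 24.
P[3]: T = 60, S = E(K, T) = 226; 203 ⊕ 226 = 41.
P[4]: T = 61, S = E(K, T) = 227; 125 ⊕ 227 = 158.
P[5]: T = 62, S = E(K, T) = 224; 0 ⊕ 224 = 224.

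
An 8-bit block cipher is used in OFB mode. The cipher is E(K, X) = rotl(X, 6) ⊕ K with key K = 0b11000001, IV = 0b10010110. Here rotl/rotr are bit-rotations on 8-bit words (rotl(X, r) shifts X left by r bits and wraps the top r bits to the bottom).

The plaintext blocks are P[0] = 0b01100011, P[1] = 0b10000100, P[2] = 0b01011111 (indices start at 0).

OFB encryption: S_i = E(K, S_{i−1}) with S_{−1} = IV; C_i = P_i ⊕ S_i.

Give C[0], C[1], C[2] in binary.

C[0]: S = E(K, 0b10010110) = 0b01100100; 0b01100011 ⊕ 0b01100100 = 0b00000111.
C[1]: S = E(K, 0b01100100) = 0b11011000; 0b10000100 ⊕ 0b11011000 = 0b01011100.
C[2]: S = E(K, 0b11011000) = 0b11110111; 0b01011111 ⊕ 0b11110111 = 0b10101000.

C[0] = 0b00000111, C[1] = 0b01011100, C[2] = 0b10101000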